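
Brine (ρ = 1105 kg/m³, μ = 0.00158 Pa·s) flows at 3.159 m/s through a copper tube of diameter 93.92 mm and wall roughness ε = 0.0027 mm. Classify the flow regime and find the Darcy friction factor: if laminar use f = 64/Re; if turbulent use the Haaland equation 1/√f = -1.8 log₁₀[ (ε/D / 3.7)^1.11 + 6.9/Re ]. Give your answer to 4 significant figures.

f ≈ 0.01558

Re = ρVD/μ = 1105·3.159·0.09392/0.00158 = 2.075e+05.
Re > 4000 → turbulent. ε/D = 2.7e-06/0.09392 = 2.87e-05; Haaland: 1/√f = -1.8 log₁₀[2.13e-06 + 3.33e-05] = 8.012, so f = 0.01558.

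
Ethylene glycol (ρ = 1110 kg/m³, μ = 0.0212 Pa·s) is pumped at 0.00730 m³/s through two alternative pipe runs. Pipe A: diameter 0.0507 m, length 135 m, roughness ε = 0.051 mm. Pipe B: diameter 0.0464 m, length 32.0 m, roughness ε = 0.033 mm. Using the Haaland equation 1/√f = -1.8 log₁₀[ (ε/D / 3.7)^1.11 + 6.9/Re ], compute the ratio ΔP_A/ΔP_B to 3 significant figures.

ΔP_A/ΔP_B ≈ 2.80

Pipe A: V = Q/A = 0.0073/0.002019 = 3.616 m/s; Re = 9599; ε/D = 0.00101; Haaland → f = 0.03251; ΔP_A = f(L/D)(ρV²/2) = 6.281e+05 Pa.
Pipe B: V = Q/A = 0.0073/0.001691 = 4.317 m/s; Re = 1.049e+04; ε/D = 0.000711; Haaland → f = 0.0314; ΔP_B = f(L/D)(ρV²/2) = 2.24e+05 Pa.
ΔP_A/ΔP_B = 6.281e+05/2.24e+05 = 2.80.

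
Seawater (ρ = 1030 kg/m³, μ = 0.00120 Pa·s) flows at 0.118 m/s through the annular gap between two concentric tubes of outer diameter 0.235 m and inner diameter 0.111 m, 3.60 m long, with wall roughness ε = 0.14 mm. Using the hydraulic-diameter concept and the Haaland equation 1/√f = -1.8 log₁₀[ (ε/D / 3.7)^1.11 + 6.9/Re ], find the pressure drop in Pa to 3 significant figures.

Hydraulic diameter D_h = 4A/P = D_o - D_i = 0.235 - 0.111 = 0.124 m.
Re = ρVD_h/μ = 1030·0.118·0.124/0.0012 = 1.256e+04.
ε/D_h = 0.00014/0.124 = 0.00113; Haaland gives 1/√f = -1.8 log₁₀[0.000125+0.000549] = 5.708, so f = 0.0307.
ΔP = f(L/D_h)(ρV²/2) = 0.0307·3.6/0.124·7.171 = 6.391 Pa.

ΔP ≈ 6.39 Pa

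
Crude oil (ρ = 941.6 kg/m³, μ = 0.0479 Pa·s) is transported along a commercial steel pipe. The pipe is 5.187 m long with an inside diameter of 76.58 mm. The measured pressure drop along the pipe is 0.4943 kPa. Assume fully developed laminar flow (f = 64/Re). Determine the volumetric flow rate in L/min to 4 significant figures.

Q ≈ 100.8 L/min

For laminar flow, f = 64/Re with Re = ρVD/μ, so Darcy-Weisbach reduces to ΔP = 32μLV/D². Solving for V: V = ΔP·D²/(32μL) = 494.3·(0.07658)²/(32·0.0479·5.187) = 0.3646 m/s.
Check: Re = ρVD/μ = 941.6·0.3646·0.07658/0.0479 = 548.9 < 2300, so the laminar assumption holds.
Q = V·A = 0.3646·(π/4·0.07658²) = 0.001679 m³/s = 100.8 L/min.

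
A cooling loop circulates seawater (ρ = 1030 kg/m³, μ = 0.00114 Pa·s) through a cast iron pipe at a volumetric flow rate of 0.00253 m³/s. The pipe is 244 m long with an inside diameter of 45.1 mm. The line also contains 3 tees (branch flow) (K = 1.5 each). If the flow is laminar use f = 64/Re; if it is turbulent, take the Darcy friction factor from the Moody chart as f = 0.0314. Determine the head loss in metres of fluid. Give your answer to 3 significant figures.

h_f ≈ 22.3 m

Cross-sectional area A = πD²/4 = π(0.0451)²/4 = 0.001598 m²; mean velocity V = Q/A = 0.00253/0.001598 = 1.584 m/s.
Reynolds number Re = ρVD/μ = 1030 · 1.584 · 0.0451 / 0.00114 = 6.453e+04.
Re > 4000 → turbulent; use the Moody-chart value f = 0.0314.
Total minor-loss coefficient ΣK = 3·1.5 = 4.5.
ΔP = [f·L/D + ΣK]·(ρV²/2) = [0.0314·244/0.0451 + 4.5]·(1030·1.584²/2) = [169.9 + 4.5]·1292 = 2.252e+05 Pa.
Head loss h_f = ΔP/(ρg) = 2.252e+05/(1030·9.81) = 22.3 m.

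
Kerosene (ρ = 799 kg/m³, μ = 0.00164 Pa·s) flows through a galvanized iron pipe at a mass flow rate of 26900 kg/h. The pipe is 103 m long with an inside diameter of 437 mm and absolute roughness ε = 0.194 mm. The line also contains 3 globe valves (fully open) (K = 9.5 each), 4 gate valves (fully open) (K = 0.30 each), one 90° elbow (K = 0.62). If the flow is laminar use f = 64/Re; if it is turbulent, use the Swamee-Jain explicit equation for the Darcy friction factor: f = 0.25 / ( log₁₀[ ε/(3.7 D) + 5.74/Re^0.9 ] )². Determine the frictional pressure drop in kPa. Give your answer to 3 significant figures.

ṁ = 26900 kg/h = 26900/3600 = 7.472 kg/s.
A = πD²/4 = π(0.437)²/4 = 0.15 m²; mean velocity V = ṁ/(ρA) = 7.472/(799 · 0.15) = 0.06235 m/s.
Reynolds number Re = ρVD/μ = 799 · 0.06235 · 0.437 / 0.00164 = 1.328e+04.
Re > 4000 → turbulent. Relative roughness ε/D = 0.000194/0.437 = 0.000444. Swamee-Jain: f = 0.25/(log₁₀[0.000444/3.7 + 5.74/1.328e+04^0.9])² = 0.25/(log₁₀[0.00012 + 0.00112])² = 0.25/(-2.908)² = 0.02957.
Total minor-loss coefficient ΣK = 3·9.5 + 4·0.3 + 1·0.62 = 30.3.
ΔP = [f·L/D + ΣK]·(ρV²/2) = [0.02957·103/0.437 + 30.3]·(799·0.06235²/2) = [6.97 + 30.3]·1.553 = 57.92 Pa.
ΔP = 57.92 Pa = 0.0579 kPa.

ΔP ≈ 0.0579 kPa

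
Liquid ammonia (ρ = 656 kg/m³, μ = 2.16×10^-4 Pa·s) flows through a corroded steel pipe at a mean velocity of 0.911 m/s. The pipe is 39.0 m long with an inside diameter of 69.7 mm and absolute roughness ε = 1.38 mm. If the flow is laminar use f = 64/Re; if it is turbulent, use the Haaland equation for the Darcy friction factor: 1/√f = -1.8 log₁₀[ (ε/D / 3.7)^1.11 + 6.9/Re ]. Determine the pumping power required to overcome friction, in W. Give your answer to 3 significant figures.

Reynolds number Re = ρVD/μ = 656 · 0.911 · 0.0697 / 0.000216 = 1.928e+05.
Re > 4000 → turbulent. Relative roughness ε/D = 0.00138/0.0697 = 0.0198. Haaland: 1/√f = -1.8 log₁₀[(0.0198/3.7)^1.11 + 6.9/1.928e+05] = -1.8 log₁₀[0.00301 + 3.58e-05] = 4.529, so f = 0.04875.
Darcy-Weisbach: ΔP = f(L/D)(ρV²/2) = 0.04875·(39/0.0697)·(656·0.911²/2) = 0.04875·559.5·272.2 = 7425 Pa.
Q = V·A = 0.911·0.003816 = 0.003476 m³/s.
Pumping power P = QΔP = 0.003476·7425 = 25.81 W = 25.8 W.

P ≈ 25.8 W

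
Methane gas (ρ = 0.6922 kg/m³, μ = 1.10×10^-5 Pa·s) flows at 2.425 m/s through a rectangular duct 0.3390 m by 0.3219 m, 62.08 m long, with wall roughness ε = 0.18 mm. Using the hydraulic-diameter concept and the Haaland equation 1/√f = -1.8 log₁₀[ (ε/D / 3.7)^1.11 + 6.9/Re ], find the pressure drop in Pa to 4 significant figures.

ΔP ≈ 8.556 Pa

Hydraulic diameter D_h = 4A/P = 4·(0.339·0.3219)/(2·(0.339+0.3219)) = 0.4365/1.322 = 0.3302 m.
Re = ρVD_h/μ = 0.6922·2.425·0.3302/1.1e-05 = 5.039e+04.
ε/D_h = 0.00018/0.3302 = 0.000545; Haaland gives 1/√f = -1.8 log₁₀[5.58e-05+0.000137] = 6.687, so f = 0.02236.
ΔP = f(L/D_h)(ρV²/2) = 0.02236·62.08/0.3302·2.035 = 8.556 Pa.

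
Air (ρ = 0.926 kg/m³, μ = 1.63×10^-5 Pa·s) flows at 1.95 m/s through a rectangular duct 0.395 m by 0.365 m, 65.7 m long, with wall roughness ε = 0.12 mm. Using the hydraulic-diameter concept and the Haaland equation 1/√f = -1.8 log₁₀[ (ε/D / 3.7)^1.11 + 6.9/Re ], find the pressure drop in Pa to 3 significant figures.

ΔP ≈ 6.83 Pa

Hydraulic diameter D_h = 4A/P = 4·(0.395·0.365)/(2·(0.395+0.365)) = 0.5767/1.52 = 0.3794 m.
Re = ρVD_h/μ = 0.926·1.95·0.3794/1.63e-05 = 4.203e+04.
ε/D_h = 0.00012/0.3794 = 0.000316; Haaland gives 1/√f = -1.8 log₁₀[3.05e-05+0.000164] = 6.679, so f = 0.02242.
ΔP = f(L/D_h)(ρV²/2) = 0.02242·65.7/0.3794·1.761 = 6.834 Pa.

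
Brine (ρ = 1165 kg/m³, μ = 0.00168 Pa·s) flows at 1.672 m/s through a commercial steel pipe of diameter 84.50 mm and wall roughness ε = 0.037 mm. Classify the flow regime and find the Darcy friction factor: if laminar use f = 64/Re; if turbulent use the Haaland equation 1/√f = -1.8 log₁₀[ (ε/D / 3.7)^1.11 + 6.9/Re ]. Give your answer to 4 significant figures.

f ≈ 0.01986

Re = ρVD/μ = 1165·1.672·0.0845/0.00168 = 9.797e+04.
Re > 4000 → turbulent. ε/D = 3.7e-05/0.0845 = 0.000438; Haaland: 1/√f = -1.8 log₁₀[4.38e-05 + 7.04e-05] = 7.096, so f = 0.01986.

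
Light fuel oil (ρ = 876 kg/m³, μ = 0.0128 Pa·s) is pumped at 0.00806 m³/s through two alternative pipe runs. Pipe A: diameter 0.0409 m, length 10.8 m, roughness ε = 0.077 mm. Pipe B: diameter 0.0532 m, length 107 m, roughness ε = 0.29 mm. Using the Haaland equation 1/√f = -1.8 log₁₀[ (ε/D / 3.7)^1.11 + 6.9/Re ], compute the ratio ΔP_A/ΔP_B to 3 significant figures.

Pipe A: V = Q/A = 0.00806/0.001314 = 6.135 m/s; Re = 1.717e+04; ε/D = 0.00188; Haaland → f = 0.03003; ΔP_A = f(L/D)(ρV²/2) = 1.307e+05 Pa.
Pipe B: V = Q/A = 0.00806/0.002223 = 3.626 m/s; Re = 1.32e+04; ε/D = 0.00545; Haaland → f = 0.03655; ΔP_B = f(L/D)(ρV²/2) = 4.233e+05 Pa.
ΔP_A/ΔP_B = 1.307e+05/4.233e+05 = 0.309.

ΔP_A/ΔP_B ≈ 0.309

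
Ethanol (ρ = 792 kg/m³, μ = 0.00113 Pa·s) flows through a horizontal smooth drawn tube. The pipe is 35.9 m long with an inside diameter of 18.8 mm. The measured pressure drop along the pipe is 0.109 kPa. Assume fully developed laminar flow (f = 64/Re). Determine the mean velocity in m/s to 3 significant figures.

For laminar flow, f = 64/Re with Re = ρVD/μ, so Darcy-Weisbach reduces to ΔP = 32μLV/D². Solving for V: V = ΔP·D²/(32μL) = 109·(0.0188)²/(32·0.00113·35.9) = 0.02968 m/s.
Check: Re = ρVD/μ = 792·0.02968·0.0188/0.00113 = 391 < 2300, so the laminar assumption holds.

V ≈ 0.0297 m/s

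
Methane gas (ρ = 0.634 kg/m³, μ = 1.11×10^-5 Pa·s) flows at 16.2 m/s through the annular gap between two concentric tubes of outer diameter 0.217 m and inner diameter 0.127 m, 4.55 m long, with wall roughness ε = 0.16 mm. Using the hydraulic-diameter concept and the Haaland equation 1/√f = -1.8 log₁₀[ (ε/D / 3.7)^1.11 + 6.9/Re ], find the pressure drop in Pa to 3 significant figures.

Hydraulic diameter D_h = 4A/P = D_o - D_i = 0.217 - 0.127 = 0.09 m.
Re = ρVD_h/μ = 0.634·16.2·0.09/1.11e-05 = 8.328e+04.
ε/D_h = 0.00016/0.09 = 0.00178; Haaland gives 1/√f = -1.8 log₁₀[0.000207+8.29e-05] = 6.367, so f = 0.02467.
ΔP = f(L/D_h)(ρV²/2) = 0.02467·4.55/0.09·83.19 = 103.7 Pa.

ΔP ≈ 104 Pa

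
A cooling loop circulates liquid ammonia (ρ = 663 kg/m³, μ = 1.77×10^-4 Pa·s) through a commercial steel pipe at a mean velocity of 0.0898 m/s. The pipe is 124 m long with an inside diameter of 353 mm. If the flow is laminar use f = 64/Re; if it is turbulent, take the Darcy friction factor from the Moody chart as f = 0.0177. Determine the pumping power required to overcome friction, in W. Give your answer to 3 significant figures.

Reynolds number Re = ρVD/μ = 663 · 0.0898 · 0.353 / 0.000177 = 1.187e+05.
Re > 4000 → turbulent; use the Moody-chart value f = 0.0177.
Darcy-Weisbach: ΔP = f(L/D)(ρV²/2) = 0.0177·(124/0.353)·(663·0.0898²/2) = 0.0177·351.3·2.673 = 16.62 Pa.
Q = V·A = 0.0898·0.09787 = 0.008789 m³/s.
Pumping power P = QΔP = 0.008789·16.62 = 0.1461 W = 0.146 W.

P ≈ 0.146 W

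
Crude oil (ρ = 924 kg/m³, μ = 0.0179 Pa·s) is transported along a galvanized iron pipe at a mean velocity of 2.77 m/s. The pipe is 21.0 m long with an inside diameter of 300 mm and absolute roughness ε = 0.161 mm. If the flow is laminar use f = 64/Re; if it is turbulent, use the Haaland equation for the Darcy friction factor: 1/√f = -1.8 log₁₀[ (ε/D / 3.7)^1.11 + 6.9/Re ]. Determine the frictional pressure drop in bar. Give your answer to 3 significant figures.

Reynolds number Re = ρVD/μ = 924 · 2.77 · 0.3 / 0.0179 = 4.29e+04.
Re > 4000 → turbulent. Relative roughness ε/D = 0.000161/0.3 = 0.000537. Haaland: 1/√f = -1.8 log₁₀[(0.000537/3.7)^1.11 + 6.9/4.29e+04] = -1.8 log₁₀[5.49e-05 + 0.000161] = 6.599, so f = 0.02296.
Darcy-Weisbach: ΔP = f(L/D)(ρV²/2) = 0.02296·(21/0.3)·(924·2.77²/2) = 0.02296·70·3545 = 5698 Pa.
ΔP = 5698 Pa = 0.0570 bar.

ΔP ≈ 0.0570 bar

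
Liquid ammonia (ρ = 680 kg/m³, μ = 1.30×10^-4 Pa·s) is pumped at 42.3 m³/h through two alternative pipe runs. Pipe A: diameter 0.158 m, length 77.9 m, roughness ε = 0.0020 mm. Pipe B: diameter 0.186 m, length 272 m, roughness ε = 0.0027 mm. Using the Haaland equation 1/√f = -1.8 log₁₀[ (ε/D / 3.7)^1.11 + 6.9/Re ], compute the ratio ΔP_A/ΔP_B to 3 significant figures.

ΔP_A/ΔP_B ≈ 0.629

Pipe A: V = Q/A = 0.01175/0.01961 = 0.5993 m/s; Re = 4.953e+05; ε/D = 1.27e-05; Haaland → f = 0.01323; ΔP_A = f(L/D)(ρV²/2) = 796.5 Pa.
Pipe B: V = Q/A = 0.01175/0.02717 = 0.4324 m/s; Re = 4.207e+05; ε/D = 1.45e-05; Haaland → f = 0.01362; ΔP_B = f(L/D)(ρV²/2) = 1267 Pa.
ΔP_A/ΔP_B = 796.5/1267 = 0.629.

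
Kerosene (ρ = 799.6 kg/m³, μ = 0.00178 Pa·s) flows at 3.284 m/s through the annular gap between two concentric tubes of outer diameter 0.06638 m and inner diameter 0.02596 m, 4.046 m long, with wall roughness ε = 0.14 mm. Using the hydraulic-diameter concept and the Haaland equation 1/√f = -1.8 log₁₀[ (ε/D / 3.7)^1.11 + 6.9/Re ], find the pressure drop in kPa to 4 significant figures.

ΔP ≈ 12.54 kPa

Hydraulic diameter D_h = 4A/P = D_o - D_i = 0.06638 - 0.02596 = 0.04042 m.
Re = ρVD_h/μ = 799.6·3.284·0.04042/0.00178 = 5.963e+04.
ε/D_h = 0.00014/0.04042 = 0.00346; Haaland gives 1/√f = -1.8 log₁₀[0.000435+0.000116] = 5.867, so f = 0.02905.
ΔP = f(L/D_h)(ρV²/2) = 0.02905·4.046/0.04042·4312 = 1.254e+04 Pa.
ΔP = 12.54 kPa.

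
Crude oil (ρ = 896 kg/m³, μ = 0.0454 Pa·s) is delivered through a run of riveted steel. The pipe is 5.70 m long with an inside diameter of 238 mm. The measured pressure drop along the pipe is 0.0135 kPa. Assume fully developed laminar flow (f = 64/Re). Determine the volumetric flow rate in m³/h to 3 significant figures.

Q ≈ 14.8 m³/h

For laminar flow, f = 64/Re with Re = ρVD/μ, so Darcy-Weisbach reduces to ΔP = 32μLV/D². Solving for V: V = ΔP·D²/(32μL) = 13.5·(0.238)²/(32·0.0454·5.7) = 0.09234 m/s.
Check: Re = ρVD/μ = 896·0.09234·0.238/0.0454 = 433.7 < 2300, so the laminar assumption holds.
Q = V·A = 0.09234·(π/4·0.238²) = 0.004108 m³/s = 14.8 m³/h.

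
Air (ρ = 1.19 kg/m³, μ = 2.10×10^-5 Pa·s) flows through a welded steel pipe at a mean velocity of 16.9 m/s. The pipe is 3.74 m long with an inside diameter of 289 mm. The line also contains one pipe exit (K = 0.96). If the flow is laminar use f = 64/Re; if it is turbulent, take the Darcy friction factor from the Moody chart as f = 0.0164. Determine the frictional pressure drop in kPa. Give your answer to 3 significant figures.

Reynolds number Re = ρVD/μ = 1.19 · 16.9 · 0.289 / 2.1e-05 = 2.768e+05.
Re > 4000 → turbulent; use the Moody-chart value f = 0.0164.
Total minor-loss coefficient ΣK = 1·0.96 = 0.96.
ΔP = [f·L/D + ΣK]·(ρV²/2) = [0.0164·3.74/0.289 + 0.96]·(1.19·16.9²/2) = [0.2122 + 0.96]·169.9 = 199.2 Pa.
ΔP = 199.2 Pa = 0.199 kPa.

ΔP ≈ 0.199 kPa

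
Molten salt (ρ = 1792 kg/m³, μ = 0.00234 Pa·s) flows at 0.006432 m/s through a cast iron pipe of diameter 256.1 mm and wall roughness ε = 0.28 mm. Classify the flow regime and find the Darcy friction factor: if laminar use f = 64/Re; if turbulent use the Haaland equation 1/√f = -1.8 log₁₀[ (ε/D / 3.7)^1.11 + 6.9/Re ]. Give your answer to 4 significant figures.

Re = ρVD/μ = 1792·0.006432·0.2561/0.00234 = 1261.
Re < 2300 → laminar, so f = 64/Re = 0.05073 (roughness is irrelevant in laminar flow).

f ≈ 0.05073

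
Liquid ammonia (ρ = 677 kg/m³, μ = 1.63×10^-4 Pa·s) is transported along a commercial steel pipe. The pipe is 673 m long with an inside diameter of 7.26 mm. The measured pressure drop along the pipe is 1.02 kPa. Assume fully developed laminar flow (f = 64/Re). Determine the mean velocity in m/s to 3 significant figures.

For laminar flow, f = 64/Re with Re = ρVD/μ, so Darcy-Weisbach reduces to ΔP = 32μLV/D². Solving for V: V = ΔP·D²/(32μL) = 1020·(0.00726)²/(32·0.000163·673) = 0.01532 m/s.
Check: Re = ρVD/μ = 677·0.01532·0.00726/0.000163 = 461.8 < 2300, so the laminar assumption holds.

V ≈ 0.0153 m/s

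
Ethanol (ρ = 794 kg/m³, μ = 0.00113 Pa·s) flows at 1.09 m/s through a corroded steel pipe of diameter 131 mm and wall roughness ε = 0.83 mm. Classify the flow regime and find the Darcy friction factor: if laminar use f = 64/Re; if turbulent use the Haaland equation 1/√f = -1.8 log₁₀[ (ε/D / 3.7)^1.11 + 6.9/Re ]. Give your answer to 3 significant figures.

Re = ρVD/μ = 794·1.09·0.131/0.00113 = 1.003e+05.
Re > 4000 → turbulent. ε/D = 0.00083/0.131 = 0.00634; Haaland: 1/√f = -1.8 log₁₀[0.00085 + 6.88e-05] = 5.466, so f = 0.03347.

f ≈ 0.0335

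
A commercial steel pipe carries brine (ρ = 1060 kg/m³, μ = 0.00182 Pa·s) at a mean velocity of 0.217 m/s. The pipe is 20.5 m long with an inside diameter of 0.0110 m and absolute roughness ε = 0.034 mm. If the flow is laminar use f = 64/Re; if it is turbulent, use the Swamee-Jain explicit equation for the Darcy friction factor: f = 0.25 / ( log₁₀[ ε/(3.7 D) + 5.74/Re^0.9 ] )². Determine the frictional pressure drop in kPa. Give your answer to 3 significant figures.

ΔP ≈ 2.14 kPa

Reynolds number Re = ρVD/μ = 1060 · 0.217 · 0.011 / 0.00182 = 1390.
Re < 2300 → laminar flow, so f = 64/Re = 64/1390 = 0.04604 (the turbulent correlation is not needed).
Darcy-Weisbach: ΔP = f(L/D)(ρV²/2) = 0.04604·(20.5/0.011)·(1060·0.217²/2) = 0.04604·1864·24.96 = 2141 Pa.
ΔP = 2141 Pa = 2.14 kPa.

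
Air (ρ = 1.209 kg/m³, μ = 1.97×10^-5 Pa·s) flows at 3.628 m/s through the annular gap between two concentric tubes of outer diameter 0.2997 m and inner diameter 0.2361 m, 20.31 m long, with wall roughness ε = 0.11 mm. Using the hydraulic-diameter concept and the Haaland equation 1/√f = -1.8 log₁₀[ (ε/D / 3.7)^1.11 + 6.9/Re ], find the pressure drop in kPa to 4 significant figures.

Hydraulic diameter D_h = 4A/P = D_o - D_i = 0.2997 - 0.2361 = 0.0636 m.
Re = ρVD_h/μ = 1.209·3.628·0.0636/1.97e-05 = 1.416e+04.
ε/D_h = 0.00011/0.0636 = 0.00173; Haaland gives 1/√f = -1.8 log₁₀[0.000201+0.000487] = 5.692, so f = 0.03087.
ΔP = f(L/D_h)(ρV²/2) = 0.03087·20.31/0.0636·7.957 = 78.43 Pa.
ΔP = 0.07843 kPa.

ΔP ≈ 0.07843 kPa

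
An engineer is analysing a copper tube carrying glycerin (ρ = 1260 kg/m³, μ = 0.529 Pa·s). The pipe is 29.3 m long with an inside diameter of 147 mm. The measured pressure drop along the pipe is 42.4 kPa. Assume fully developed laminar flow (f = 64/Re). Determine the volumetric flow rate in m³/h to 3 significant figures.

For laminar flow, f = 64/Re with Re = ρVD/μ, so Darcy-Weisbach reduces to ΔP = 32μLV/D². Solving for V: V = ΔP·D²/(32μL) = 4.24e+04·(0.147)²/(32·0.529·29.3) = 1.847 m/s.
Check: Re = ρVD/μ = 1260·1.847·0.147/0.529 = 646.8 < 2300, so the laminar assumption holds.
Q = V·A = 1.847·(π/4·0.147²) = 0.03135 m³/s = 113 m³/h.

Q ≈ 113 m³/h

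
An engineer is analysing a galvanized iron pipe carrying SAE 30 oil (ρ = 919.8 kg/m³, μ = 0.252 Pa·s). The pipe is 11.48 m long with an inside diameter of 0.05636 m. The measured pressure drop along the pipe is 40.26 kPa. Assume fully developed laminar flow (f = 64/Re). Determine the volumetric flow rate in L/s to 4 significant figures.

Q ≈ 3.446 L/s

For laminar flow, f = 64/Re with Re = ρVD/μ, so Darcy-Weisbach reduces to ΔP = 32μLV/D². Solving for V: V = ΔP·D²/(32μL) = 4.026e+04·(0.05636)²/(32·0.252·11.48) = 1.381 m/s.
Check: Re = ρVD/μ = 919.8·1.381·0.05636/0.252 = 284.2 < 2300, so the laminar assumption holds.
Q = V·A = 1.381·(π/4·0.05636²) = 0.003446 m³/s = 3.446 L/s.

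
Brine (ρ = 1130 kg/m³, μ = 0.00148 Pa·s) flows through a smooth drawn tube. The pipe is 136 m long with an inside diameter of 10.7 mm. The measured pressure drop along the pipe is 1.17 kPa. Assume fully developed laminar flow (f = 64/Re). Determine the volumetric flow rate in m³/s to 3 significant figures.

For laminar flow, f = 64/Re with Re = ρVD/μ, so Darcy-Weisbach reduces to ΔP = 32μLV/D². Solving for V: V = ΔP·D²/(32μL) = 1170·(0.0107)²/(32·0.00148·136) = 0.0208 m/s.
Check: Re = ρVD/μ = 1130·0.0208·0.0107/0.00148 = 169.9 < 2300, so the laminar assumption holds.
Q = V·A = 0.0208·(π/4·0.0107²) = 1.87e-06 m³/s = 1.87×10^-6 m³/s.

Q ≈ 1.87×10^-6 m³/s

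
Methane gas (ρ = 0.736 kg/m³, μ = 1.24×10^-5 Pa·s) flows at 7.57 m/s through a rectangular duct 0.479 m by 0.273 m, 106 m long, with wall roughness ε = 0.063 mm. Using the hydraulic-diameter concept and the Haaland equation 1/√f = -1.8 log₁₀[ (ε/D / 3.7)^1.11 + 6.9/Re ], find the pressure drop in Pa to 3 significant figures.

ΔP ≈ 112 Pa

Hydraulic diameter D_h = 4A/P = 4·(0.479·0.273)/(2·(0.479+0.273)) = 0.5231/1.504 = 0.3478 m.
Re = ρVD_h/μ = 0.736·7.57·0.3478/1.24e-05 = 1.563e+05.
ε/D_h = 6.3e-05/0.3478 = 0.000181; Haaland gives 1/√f = -1.8 log₁₀[1.64e-05+4.42e-05] = 7.592, so f = 0.01735.
ΔP = f(L/D_h)(ρV²/2) = 0.01735·106/0.3478·21.09 = 111.5 Pa.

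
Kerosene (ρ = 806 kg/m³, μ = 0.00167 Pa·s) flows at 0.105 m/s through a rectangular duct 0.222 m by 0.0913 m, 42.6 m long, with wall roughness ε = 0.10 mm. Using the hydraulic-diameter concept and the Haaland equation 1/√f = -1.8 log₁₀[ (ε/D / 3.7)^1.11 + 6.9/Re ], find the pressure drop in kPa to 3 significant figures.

Hydraulic diameter D_h = 4A/P = 4·(0.222·0.0913)/(2·(0.222+0.0913)) = 0.08107/0.6266 = 0.1294 m.
Re = ρVD_h/μ = 806·0.105·0.1294/0.00167 = 6557.
ε/D_h = 0.0001/0.1294 = 0.000773; Haaland gives 1/√f = -1.8 log₁₀[8.22e-05+0.00105] = 5.301, so f = 0.03558.
ΔP = f(L/D_h)(ρV²/2) = 0.03558·42.6/0.1294·4.443 = 52.05 Pa.
ΔP = 0.0521 kPa.

ΔP ≈ 0.0521 kPa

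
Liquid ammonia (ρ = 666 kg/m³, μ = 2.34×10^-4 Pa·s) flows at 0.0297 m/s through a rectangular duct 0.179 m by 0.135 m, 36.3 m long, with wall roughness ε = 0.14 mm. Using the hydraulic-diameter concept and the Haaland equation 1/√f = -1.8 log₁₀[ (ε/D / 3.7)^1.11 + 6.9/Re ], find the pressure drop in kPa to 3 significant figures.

ΔP ≈ 0.00209 kPa

Hydraulic diameter D_h = 4A/P = 4·(0.179·0.135)/(2·(0.179+0.135)) = 0.09666/0.628 = 0.1539 m.
Re = ρVD_h/μ = 666·0.0297·0.1539/0.000234 = 1.301e+04.
ε/D_h = 0.00014/0.1539 = 0.00091; Haaland gives 1/√f = -1.8 log₁₀[9.85e-05+0.00053] = 5.763, so f = 0.03011.
ΔP = f(L/D_h)(ρV²/2) = 0.03011·36.3/0.1539·0.2937 = 2.086 Pa.
ΔP = 0.00209 kPa.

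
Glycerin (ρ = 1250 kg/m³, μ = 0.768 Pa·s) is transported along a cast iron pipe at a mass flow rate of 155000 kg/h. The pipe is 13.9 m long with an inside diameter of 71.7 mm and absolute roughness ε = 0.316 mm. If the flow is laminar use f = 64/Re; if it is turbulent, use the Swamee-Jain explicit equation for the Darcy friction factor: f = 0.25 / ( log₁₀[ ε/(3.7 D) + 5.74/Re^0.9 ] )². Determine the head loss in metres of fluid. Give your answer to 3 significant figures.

h_f ≈ 46.2 m

ṁ = 155000 kg/h = 155000/3600 = 43.06 kg/s.
A = πD²/4 = π(0.0717)²/4 = 0.004038 m²; mean velocity V = ṁ/(ρA) = 43.06/(1250 · 0.004038) = 8.531 m/s.
Reynolds number Re = ρVD/μ = 1250 · 8.531 · 0.0717 / 0.768 = 995.5.
Re < 2300 → laminar flow, so f = 64/Re = 64/995.5 = 0.06429 (the turbulent correlation is not needed).
Darcy-Weisbach: ΔP = f(L/D)(ρV²/2) = 0.06429·(13.9/0.0717)·(1250·8.531²/2) = 0.06429·193.9·4.548e+04 = 5.669e+05 Pa.
Head loss h_f = ΔP/(ρg) = 5.669e+05/(1250·9.81) = 46.2 m.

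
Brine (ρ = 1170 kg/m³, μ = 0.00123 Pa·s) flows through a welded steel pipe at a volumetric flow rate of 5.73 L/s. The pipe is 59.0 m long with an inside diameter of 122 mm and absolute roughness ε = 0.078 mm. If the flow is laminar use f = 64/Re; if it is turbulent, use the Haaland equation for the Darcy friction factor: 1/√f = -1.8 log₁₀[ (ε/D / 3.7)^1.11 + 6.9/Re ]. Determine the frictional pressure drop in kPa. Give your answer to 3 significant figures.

ΔP ≈ 1.51 kPa

Q = 5.73 L/s = 5.73/1000 = 0.00573 m³/s.
Cross-sectional area A = πD²/4 = π(0.122)²/4 = 0.01169 m²; mean velocity V = Q/A = 0.00573/0.01169 = 0.4902 m/s.
Reynolds number Re = ρVD/μ = 1170 · 0.4902 · 0.122 / 0.00123 = 5.688e+04.
Re > 4000 → turbulent. Relative roughness ε/D = 7.8e-05/0.122 = 0.000639. Haaland: 1/√f = -1.8 log₁₀[(0.000639/3.7)^1.11 + 6.9/5.688e+04] = -1.8 log₁₀[6.66e-05 + 0.000121] = 6.707, so f = 0.02223.
Darcy-Weisbach: ΔP = f(L/D)(ρV²/2) = 0.02223·(59/0.122)·(1170·0.4902²/2) = 0.02223·483.6·140.6 = 1511 Pa.
ΔP = 1511 Pa = 1.51 kPa.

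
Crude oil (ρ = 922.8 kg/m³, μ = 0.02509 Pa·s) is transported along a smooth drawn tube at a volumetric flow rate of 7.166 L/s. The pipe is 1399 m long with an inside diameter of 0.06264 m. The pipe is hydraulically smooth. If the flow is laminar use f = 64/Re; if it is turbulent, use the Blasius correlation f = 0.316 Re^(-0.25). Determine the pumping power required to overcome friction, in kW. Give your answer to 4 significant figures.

P ≈ 14.75 kW

Q = 7.166 L/s = 7.166/1000 = 0.007166 m³/s.
Cross-sectional area A = πD²/4 = π(0.06264)²/4 = 0.003082 m²; mean velocity V = Q/A = 0.007166/0.003082 = 2.325 m/s.
Reynolds number Re = ρVD/μ = 922.8 · 2.325 · 0.06264 / 0.0251 = 5357.
Re > 4000 → turbulent. Smooth-pipe (Blasius): f = 0.316 Re^(-0.25) = 0.316/(5357)^0.25 = 0.03694.
Darcy-Weisbach: ΔP = f(L/D)(ρV²/2) = 0.03694·(1399/0.06264)·(922.8·2.325²/2) = 0.03694·2.233e+04·2495 = 2.058e+06 Pa.
Pumping power P = QΔP = 0.007166·2.058e+06 = 14748 W = 14.75 kW.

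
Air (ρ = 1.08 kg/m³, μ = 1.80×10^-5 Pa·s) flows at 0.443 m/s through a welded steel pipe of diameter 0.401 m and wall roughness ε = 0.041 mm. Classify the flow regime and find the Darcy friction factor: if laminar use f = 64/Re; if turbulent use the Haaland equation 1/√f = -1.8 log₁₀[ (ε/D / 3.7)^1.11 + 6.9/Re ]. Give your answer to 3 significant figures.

f ≈ 0.0305

Re = ρVD/μ = 1.08·0.443·0.401/1.8e-05 = 1.066e+04.
Re > 4000 → turbulent. ε/D = 4.1e-05/0.401 = 0.000102; Haaland: 1/√f = -1.8 log₁₀[8.71e-06 + 0.000647] = 5.729, so f = 0.03046.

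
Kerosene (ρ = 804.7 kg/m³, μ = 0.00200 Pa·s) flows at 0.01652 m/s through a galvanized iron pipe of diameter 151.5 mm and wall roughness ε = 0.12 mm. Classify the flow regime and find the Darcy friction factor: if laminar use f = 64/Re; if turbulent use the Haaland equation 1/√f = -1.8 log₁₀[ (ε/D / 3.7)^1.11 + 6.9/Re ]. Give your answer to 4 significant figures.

f ≈ 0.06356

Re = ρVD/μ = 804.7·0.01652·0.1515/0.002 = 1007.
Re < 2300 → laminar, so f = 64/Re = 0.06356 (roughness is irrelevant in laminar flow).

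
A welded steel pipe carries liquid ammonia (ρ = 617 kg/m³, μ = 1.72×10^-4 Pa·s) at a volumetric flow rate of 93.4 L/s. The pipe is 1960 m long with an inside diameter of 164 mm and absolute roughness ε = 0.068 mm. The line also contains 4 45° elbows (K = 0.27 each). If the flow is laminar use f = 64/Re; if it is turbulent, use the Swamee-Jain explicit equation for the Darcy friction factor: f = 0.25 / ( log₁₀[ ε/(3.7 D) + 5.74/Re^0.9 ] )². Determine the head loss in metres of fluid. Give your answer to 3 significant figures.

Q = 93.4 L/s = 93.4/1000 = 0.0934 m³/s.
Cross-sectional area A = πD²/4 = π(0.164)²/4 = 0.02112 m²; mean velocity V = Q/A = 0.0934/0.02112 = 4.421 m/s.
Reynolds number Re = ρVD/μ = 617 · 4.421 · 0.164 / 0.000172 = 2.601e+06.
Re > 4000 → turbulent. Relative roughness ε/D = 6.8e-05/0.164 = 0.000415. Swamee-Jain: f = 0.25/(log₁₀[0.000415/3.7 + 5.74/2.601e+06^0.9])² = 0.25/(log₁₀[0.000112 + 9.67e-06])² = 0.25/(-3.915)² = 0.01631.
Total minor-loss coefficient ΣK = 4·0.27 = 1.08.
ΔP = [f·L/D + ΣK]·(ρV²/2) = [0.01631·1960/0.164 + 1.08]·(617·4.421²/2) = [195 + 1.08]·6031 = 1.182e+06 Pa.
Head loss h_f = ΔP/(ρg) = 1.182e+06/(617·9.81) = 195 m.

h_f ≈ 195 m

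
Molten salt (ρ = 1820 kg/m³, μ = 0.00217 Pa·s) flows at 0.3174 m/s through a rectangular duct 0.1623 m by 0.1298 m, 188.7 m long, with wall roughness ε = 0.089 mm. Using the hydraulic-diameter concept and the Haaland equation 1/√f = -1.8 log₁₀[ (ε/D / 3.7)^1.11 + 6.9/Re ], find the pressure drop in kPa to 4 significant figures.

Hydraulic diameter D_h = 4A/P = 4·(0.1623·0.1298)/(2·(0.1623+0.1298)) = 0.08427/0.5842 = 0.1442 m.
Re = ρVD_h/μ = 1820·0.3174·0.1442/0.00217 = 3.84e+04.
ε/D_h = 8.9e-05/0.1442 = 0.000617; Haaland gives 1/√f = -1.8 log₁₀[6.41e-05+0.00018] = 6.504, so f = 0.02364.
ΔP = f(L/D_h)(ρV²/2) = 0.02364·188.7/0.1442·91.68 = 2836 Pa.
ΔP = 2.836 kPa.

ΔP ≈ 2.836 kPa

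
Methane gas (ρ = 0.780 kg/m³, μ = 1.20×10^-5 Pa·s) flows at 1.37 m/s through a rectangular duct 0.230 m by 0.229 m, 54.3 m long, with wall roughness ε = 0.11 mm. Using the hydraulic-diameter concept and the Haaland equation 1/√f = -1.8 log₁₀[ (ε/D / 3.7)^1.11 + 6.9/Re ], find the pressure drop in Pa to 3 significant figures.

ΔP ≈ 4.59 Pa

Hydraulic diameter D_h = 4A/P = 4·(0.23·0.229)/(2·(0.23+0.229)) = 0.2107/0.918 = 0.2295 m.
Re = ρVD_h/μ = 0.78·1.37·0.2295/1.2e-05 = 2.044e+04.
ε/D_h = 0.00011/0.2295 = 0.000479; Haaland gives 1/√f = -1.8 log₁₀[4.84e-05+0.000338] = 6.144, so f = 0.02649.
ΔP = f(L/D_h)(ρV²/2) = 0.02649·54.3/0.2295·0.732 = 4.588 Pa.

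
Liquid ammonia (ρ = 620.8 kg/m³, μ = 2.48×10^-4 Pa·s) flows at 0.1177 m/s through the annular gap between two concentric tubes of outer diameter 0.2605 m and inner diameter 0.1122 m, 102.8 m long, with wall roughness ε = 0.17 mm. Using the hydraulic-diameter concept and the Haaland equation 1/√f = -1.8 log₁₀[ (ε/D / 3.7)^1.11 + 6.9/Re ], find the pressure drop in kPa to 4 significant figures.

ΔP ≈ 0.07322 kPa

Hydraulic diameter D_h = 4A/P = D_o - D_i = 0.2605 - 0.1122 = 0.1483 m.
Re = ρVD_h/μ = 620.8·0.1177·0.1483/0.000248 = 4.369e+04.
ε/D_h = 0.00017/0.1483 = 0.00115; Haaland gives 1/√f = -1.8 log₁₀[0.000127+0.000158] = 6.38, so f = 0.02456.
ΔP = f(L/D_h)(ρV²/2) = 0.02456·102.8/0.1483·4.3 = 73.22 Pa.
ΔP = 0.07322 kPa.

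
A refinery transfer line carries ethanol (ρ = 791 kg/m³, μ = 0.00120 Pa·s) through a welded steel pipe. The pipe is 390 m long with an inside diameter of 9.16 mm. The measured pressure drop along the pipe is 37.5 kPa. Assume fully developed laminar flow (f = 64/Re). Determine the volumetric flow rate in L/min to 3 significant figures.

Q ≈ 0.831 L/min

For laminar flow, f = 64/Re with Re = ρVD/μ, so Darcy-Weisbach reduces to ΔP = 32μLV/D². Solving for V: V = ΔP·D²/(32μL) = 3.75e+04·(0.00916)²/(32·0.0012·390) = 0.2101 m/s.
Check: Re = ρVD/μ = 791·0.2101·0.00916/0.0012 = 1269 < 2300, so the laminar assumption holds.
Q = V·A = 0.2101·(π/4·0.00916²) = 1.385e-05 m³/s = 0.831 L/min.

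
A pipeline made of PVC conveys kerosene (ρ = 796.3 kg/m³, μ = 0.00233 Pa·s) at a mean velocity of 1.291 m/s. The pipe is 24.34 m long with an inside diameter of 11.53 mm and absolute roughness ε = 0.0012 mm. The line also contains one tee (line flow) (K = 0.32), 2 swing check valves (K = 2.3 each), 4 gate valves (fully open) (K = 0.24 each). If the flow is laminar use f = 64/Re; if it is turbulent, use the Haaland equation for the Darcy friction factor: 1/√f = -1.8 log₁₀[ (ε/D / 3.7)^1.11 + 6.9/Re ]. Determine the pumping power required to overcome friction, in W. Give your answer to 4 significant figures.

Reynolds number Re = ρVD/μ = 796.3 · 1.291 · 0.01153 / 0.00233 = 5087.
Re > 4000 → turbulent. Relative roughness ε/D = 1.2e-06/0.01153 = 0.000104. Haaland: 1/√f = -1.8 log₁₀[(0.000104/3.7)^1.11 + 6.9/5087] = -1.8 log₁₀[8.88e-06 + 0.00136] = 5.157, so f = 0.03761.
Total minor-loss coefficient ΣK = 1·0.32 + 2·2.3 + 4·0.24 = 5.88.
ΔP = [f·L/D + ΣK]·(ρV²/2) = [0.03761·24.34/0.01153 + 5.88]·(796.3·1.291²/2) = [79.39 + 5.88]·663.6 = 5.658e+04 Pa.
Q = V·A = 1.291·0.0001044 = 0.0001348 m³/s.
Pumping power P = QΔP = 0.0001348·5.658e+04 = 7.6272 W = 7.627 W.

P ≈ 7.627 W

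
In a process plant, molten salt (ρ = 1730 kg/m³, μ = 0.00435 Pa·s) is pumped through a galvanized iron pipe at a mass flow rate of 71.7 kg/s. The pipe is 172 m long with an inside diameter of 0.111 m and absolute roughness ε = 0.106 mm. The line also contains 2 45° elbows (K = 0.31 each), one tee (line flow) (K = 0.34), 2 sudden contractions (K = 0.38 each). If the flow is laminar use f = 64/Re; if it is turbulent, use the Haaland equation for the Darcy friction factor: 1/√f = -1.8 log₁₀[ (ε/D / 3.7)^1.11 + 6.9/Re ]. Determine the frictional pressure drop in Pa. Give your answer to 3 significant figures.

ΔP ≈ 539000 Pa

A = πD²/4 = π(0.111)²/4 = 0.009677 m²; mean velocity V = ṁ/(ρA) = 71.7/(1730 · 0.009677) = 4.283 m/s.
Reynolds number Re = ρVD/μ = 1730 · 4.283 · 0.111 / 0.00435 = 1.891e+05.
Re > 4000 → turbulent. Relative roughness ε/D = 0.000106/0.111 = 0.000955. Haaland: 1/√f = -1.8 log₁₀[(0.000955/3.7)^1.11 + 6.9/1.891e+05] = -1.8 log₁₀[0.000104 + 3.65e-05] = 6.934, so f = 0.0208.
Total minor-loss coefficient ΣK = 2·0.31 + 1·0.34 + 2·0.38 = 1.72.
ΔP = [f·L/D + ΣK]·(ρV²/2) = [0.0208·172/0.111 + 1.72]·(1730·4.283²/2) = [32.23 + 1.72]·1.587e+04 = 5.386e+05 Pa.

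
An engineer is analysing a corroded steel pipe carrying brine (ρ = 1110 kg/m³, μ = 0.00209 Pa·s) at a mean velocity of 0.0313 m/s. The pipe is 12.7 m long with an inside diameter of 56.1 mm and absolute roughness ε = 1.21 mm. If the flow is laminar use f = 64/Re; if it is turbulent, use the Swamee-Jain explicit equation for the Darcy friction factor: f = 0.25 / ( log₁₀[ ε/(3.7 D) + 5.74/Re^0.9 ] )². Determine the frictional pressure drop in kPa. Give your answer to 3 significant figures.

Reynolds number Re = ρVD/μ = 1110 · 0.0313 · 0.0561 / 0.00209 = 932.6.
Re < 2300 → laminar flow, so f = 64/Re = 64/932.6 = 0.06863 (the turbulent correlation is not needed).
Darcy-Weisbach: ΔP = f(L/D)(ρV²/2) = 0.06863·(12.7/0.0561)·(1110·0.0313²/2) = 0.06863·226.4·0.5437 = 8.447 Pa.
ΔP = 8.447 Pa = 0.00845 kPa.

ΔP ≈ 0.00845 kPa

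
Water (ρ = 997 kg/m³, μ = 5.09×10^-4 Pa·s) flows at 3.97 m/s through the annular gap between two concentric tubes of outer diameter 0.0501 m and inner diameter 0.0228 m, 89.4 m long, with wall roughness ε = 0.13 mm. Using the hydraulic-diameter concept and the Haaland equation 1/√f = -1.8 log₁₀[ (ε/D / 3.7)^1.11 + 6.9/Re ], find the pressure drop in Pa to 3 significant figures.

ΔP ≈ 782000 Pa

Hydraulic diameter D_h = 4A/P = D_o - D_i = 0.0501 - 0.0228 = 0.0273 m.
Re = ρVD_h/μ = 997·3.97·0.0273/0.000509 = 2.123e+05.
ε/D_h = 0.00013/0.0273 = 0.00476; Haaland gives 1/√f = -1.8 log₁₀[0.000619+3.25e-05] = 5.735, so f = 0.0304.
ΔP = f(L/D_h)(ρV²/2) = 0.0304·89.4/0.0273·7857 = 7.823e+05 Pa.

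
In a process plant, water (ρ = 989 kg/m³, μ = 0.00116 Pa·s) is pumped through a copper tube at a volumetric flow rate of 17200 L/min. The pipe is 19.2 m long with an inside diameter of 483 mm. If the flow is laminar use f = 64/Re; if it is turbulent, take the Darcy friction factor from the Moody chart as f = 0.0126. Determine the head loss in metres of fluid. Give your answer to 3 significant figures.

h_f ≈ 0.0625 m

Q = 17200 L/min = 17200/60000 = 0.2867 m³/s.
Cross-sectional area A = πD²/4 = π(0.483)²/4 = 0.1832 m²; mean velocity V = Q/A = 0.2867/0.1832 = 1.565 m/s.
Reynolds number Re = ρVD/μ = 989 · 1.565 · 0.483 / 0.00116 = 6.443e+05.
Re > 4000 → turbulent; use the Moody-chart value f = 0.0126.
Darcy-Weisbach: ΔP = f(L/D)(ρV²/2) = 0.0126·(19.2/0.483)·(989·1.565²/2) = 0.0126·39.75·1210 = 606.3 Pa.
Head loss h_f = ΔP/(ρg) = 606.3/(989·9.81) = 0.0625 m.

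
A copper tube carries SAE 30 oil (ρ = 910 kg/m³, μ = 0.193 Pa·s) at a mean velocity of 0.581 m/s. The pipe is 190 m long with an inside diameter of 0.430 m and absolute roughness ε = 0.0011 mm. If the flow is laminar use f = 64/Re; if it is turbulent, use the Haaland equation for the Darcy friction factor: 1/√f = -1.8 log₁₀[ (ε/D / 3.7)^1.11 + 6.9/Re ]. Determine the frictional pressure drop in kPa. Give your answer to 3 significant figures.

Reynolds number Re = ρVD/μ = 910 · 0.581 · 0.43 / 0.193 = 1178.
Re < 2300 → laminar flow, so f = 64/Re = 64/1178 = 0.05433 (the turbulent correlation is not needed).
Darcy-Weisbach: ΔP = f(L/D)(ρV²/2) = 0.05433·(190/0.43)·(910·0.581²/2) = 0.05433·441.9·153.6 = 3687 Pa.
ΔP = 3687 Pa = 3.69 kPa.

ΔP ≈ 3.69 kPa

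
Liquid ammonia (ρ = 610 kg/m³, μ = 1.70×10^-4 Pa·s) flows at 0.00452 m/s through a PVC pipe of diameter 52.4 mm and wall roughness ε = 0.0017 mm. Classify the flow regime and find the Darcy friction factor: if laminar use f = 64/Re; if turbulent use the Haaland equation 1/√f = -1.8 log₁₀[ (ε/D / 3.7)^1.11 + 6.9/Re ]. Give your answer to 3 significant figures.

Re = ρVD/μ = 610·0.00452·0.0524/0.00017 = 849.9.
Re < 2300 → laminar, so f = 64/Re = 0.07531 (roughness is irrelevant in laminar flow).

f ≈ 0.0753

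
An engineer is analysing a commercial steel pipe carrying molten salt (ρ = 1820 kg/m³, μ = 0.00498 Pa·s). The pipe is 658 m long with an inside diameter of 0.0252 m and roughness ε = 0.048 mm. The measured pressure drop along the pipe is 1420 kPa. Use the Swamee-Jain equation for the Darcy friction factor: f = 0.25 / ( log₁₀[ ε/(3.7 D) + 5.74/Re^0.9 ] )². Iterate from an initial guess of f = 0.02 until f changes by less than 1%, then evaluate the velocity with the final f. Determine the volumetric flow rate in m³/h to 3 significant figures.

Q ≈ 2.43 m³/h

Rearranging Darcy-Weisbach: V = √(2·ΔP·D/(f·L·ρ)). With ε/D = 4.8e-05/0.0252 = 0.0019, iterate starting from f = 0.02:
  f = 0.02 → V = √(2·1.42e+06·0.0252/(0.02·658·1820)) = 1.729 m/s; Re = ρVD/μ = 1.592e+04; f → 0.03111
  f = 0.03111 → V = 1.386 m/s; Re = 1.276e+04; f → 0.03243
  f = 0.03243 → V = 1.358 m/s; Re = 1.25e+04; f → 0.03256
Converged (Δf/f < 1%). With the final f = 0.03256: V = √(2·1.42e+06·0.0252/(0.03256·658·1820)) = 1.355 m/s.
Q = V·A = 1.355·(π/4·0.0252²) = 0.0006757 m³/s = 2.43 m³/h.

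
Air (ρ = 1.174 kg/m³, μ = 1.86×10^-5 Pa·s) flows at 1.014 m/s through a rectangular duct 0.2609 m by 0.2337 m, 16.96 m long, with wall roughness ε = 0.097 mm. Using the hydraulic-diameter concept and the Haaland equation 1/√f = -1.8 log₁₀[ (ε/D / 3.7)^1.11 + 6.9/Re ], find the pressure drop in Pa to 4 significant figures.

Hydraulic diameter D_h = 4A/P = 4·(0.2609·0.2337)/(2·(0.2609+0.2337)) = 0.2439/0.9892 = 0.2466 m.
Re = ρVD_h/μ = 1.174·1.014·0.2466/1.86e-05 = 1.578e+04.
ε/D_h = 9.7e-05/0.2466 = 0.000393; Haaland gives 1/√f = -1.8 log₁₀[3.89e-05+0.000437] = 5.98, so f = 0.02796.
ΔP = f(L/D_h)(ρV²/2) = 0.02796·16.96/0.2466·0.6036 = 1.161 Pa.

ΔP ≈ 1.161 Pa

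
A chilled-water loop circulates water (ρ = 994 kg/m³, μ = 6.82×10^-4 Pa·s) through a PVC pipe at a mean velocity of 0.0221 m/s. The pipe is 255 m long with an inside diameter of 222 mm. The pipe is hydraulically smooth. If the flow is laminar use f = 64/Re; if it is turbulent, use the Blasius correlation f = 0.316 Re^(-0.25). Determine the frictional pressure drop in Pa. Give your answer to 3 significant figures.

Reynolds number Re = ρVD/μ = 994 · 0.0221 · 0.222 / 0.000682 = 7151.
Re > 4000 → turbulent. Smooth-pipe (Blasius): f = 0.316 Re^(-0.25) = 0.316/(7151)^0.25 = 0.03436.
Darcy-Weisbach: ΔP = f(L/D)(ρV²/2) = 0.03436·(255/0.222)·(994·0.0221²/2) = 0.03436·1149·0.2427 = 9.581 Pa.

ΔP ≈ 9.58 Pa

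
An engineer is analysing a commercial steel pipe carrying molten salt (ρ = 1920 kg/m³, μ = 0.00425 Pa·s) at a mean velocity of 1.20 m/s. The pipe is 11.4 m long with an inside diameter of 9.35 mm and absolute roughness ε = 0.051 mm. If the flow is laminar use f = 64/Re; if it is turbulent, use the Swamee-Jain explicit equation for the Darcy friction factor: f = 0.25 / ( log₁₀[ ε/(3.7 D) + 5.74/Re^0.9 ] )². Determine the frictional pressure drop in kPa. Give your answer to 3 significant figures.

ΔP ≈ 74.1 kPa

Reynolds number Re = ρVD/μ = 1920 · 1.2 · 0.00935 / 0.00425 = 5069.
Re > 4000 → turbulent. Relative roughness ε/D = 5.1e-05/0.00935 = 0.00545. Swamee-Jain: f = 0.25/(log₁₀[0.00545/3.7 + 5.74/5069^0.9])² = 0.25/(log₁₀[0.00147 + 0.00266])² = 0.25/(-2.384)² = 0.04399.
Darcy-Weisbach: ΔP = f(L/D)(ρV²/2) = 0.04399·(11.4/0.00935)·(1920·1.2²/2) = 0.04399·1219·1382 = 7.415e+04 Pa.
ΔP = 7.415e+04 Pa = 74.1 kPa.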